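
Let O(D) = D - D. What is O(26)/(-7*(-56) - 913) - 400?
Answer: -400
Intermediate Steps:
O(D) = 0
O(26)/(-7*(-56) - 913) - 400 = 0/(-7*(-56) - 913) - 400 = 0/(392 - 913) - 400 = 0/(-521) - 400 = 0*(-1/521) - 400 = 0 - 400 = -400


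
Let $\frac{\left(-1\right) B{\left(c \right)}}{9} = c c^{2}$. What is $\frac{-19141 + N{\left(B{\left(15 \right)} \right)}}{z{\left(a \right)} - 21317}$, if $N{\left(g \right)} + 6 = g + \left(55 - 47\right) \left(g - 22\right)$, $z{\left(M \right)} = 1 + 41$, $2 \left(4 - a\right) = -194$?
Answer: $\frac{12726}{925} \approx 13.758$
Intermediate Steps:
$a = 101$ ($a = 4 - -97 = 4 + 97 = 101$)
$B{\left(c \right)} = - 9 c^{3}$ ($B{\left(c \right)} = - 9 c c^{2} = - 9 c^{3}$)
$z{\left(M \right)} = 42$
$N{\left(g \right)} = -182 + 9 g$ ($N{\left(g \right)} = -6 + \left(g + \left(55 - 47\right) \left(g - 22\right)\right) = -6 + \left(g + 8 \left(-22 + g\right)\right) = -6 + \left(g + \left(-176 + 8 g\right)\right) = -6 + \left(-176 + 9 g\right) = -182 + 9 g$)
$\frac{-19141 + N{\left(B{\left(15 \right)} \right)}}{z{\left(a \right)} - 21317} = \frac{-19141 + \left(-182 + 9 \left(- 9 \cdot 15^{3}\right)\right)}{42 - 21317} = \frac{-19141 + \left(-182 + 9 \left(\left(-9\right) 3375\right)\right)}{-21275} = \left(-19141 + \left(-182 + 9 \left(-30375\right)\right)\right) \left(- \frac{1}{21275}\right) = \left(-19141 - 273557\right) \left(- \frac{1}{21275}\right) = \left(-292698\right) \left(- \frac{1}{21275}\right) = \frac{12726}{925}$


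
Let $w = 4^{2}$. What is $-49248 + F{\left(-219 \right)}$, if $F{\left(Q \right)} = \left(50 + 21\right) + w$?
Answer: $-49161$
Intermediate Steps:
$w = 16$
$F{\left(Q \right)} = 87$ ($F{\left(Q \right)} = \left(50 + 21\right) + 16 = 71 + 16 = 87$)
$-49248 + F{\left(-219 \right)} = -49248 + 87 = -49161$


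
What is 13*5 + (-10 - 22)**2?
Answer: 1089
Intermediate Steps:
13*5 + (-10 - 22)**2 = 65 + (-32)**2 = 65 + 1024 = 1089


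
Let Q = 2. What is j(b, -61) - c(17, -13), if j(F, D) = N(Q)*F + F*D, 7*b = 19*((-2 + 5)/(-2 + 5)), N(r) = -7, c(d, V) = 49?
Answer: -1635/7 ≈ -233.57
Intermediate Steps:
b = 19/7 (b = (19*((-2 + 5)/(-2 + 5)))/7 = (19*(3/3))/7 = (19*(3*(⅓)))/7 = (19*1)/7 = (⅐)*19 = 19/7 ≈ 2.7143)
j(F, D) = -7*F + D*F (j(F, D) = -7*F + F*D = -7*F + D*F)
j(b, -61) - c(17, -13) = 19*(-7 - 61)/7 - 1*49 = (19/7)*(-68) - 49 = -1292/7 - 49 = -1635/7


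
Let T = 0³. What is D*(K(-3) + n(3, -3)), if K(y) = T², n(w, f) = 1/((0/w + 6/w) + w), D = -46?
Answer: -46/5 ≈ -9.2000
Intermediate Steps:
n(w, f) = 1/(w + 6/w) (n(w, f) = 1/((0 + 6/w) + w) = 1/(6/w + w) = 1/(w + 6/w))
T = 0
K(y) = 0 (K(y) = 0² = 0)
D*(K(-3) + n(3, -3)) = -46*(0 + 3/(6 + 3²)) = -46*(0 + 3/(6 + 9)) = -46*(0 + 3/15) = -46*(0 + 3*(1/15)) = -46*(0 + ⅕) = -46*⅕ = -46/5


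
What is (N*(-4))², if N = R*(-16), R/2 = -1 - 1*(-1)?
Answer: 0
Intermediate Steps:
R = 0 (R = 2*(-1 - 1*(-1)) = 2*(-1 + 1) = 2*0 = 0)
N = 0 (N = 0*(-16) = 0)
(N*(-4))² = (0*(-4))² = 0² = 0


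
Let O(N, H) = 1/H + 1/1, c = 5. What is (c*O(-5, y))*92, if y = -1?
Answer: 0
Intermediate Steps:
O(N, H) = 1 + 1/H (O(N, H) = 1/H + 1*1 = 1/H + 1 = 1 + 1/H)
(c*O(-5, y))*92 = (5*((1 - 1)/(-1)))*92 = (5*(-1*0))*92 = (5*0)*92 = 0*92 = 0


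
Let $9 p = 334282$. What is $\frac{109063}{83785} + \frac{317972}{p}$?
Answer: $\frac{10624205921}{1077223745} \approx 9.8626$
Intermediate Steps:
$p = \frac{334282}{9}$ ($p = \frac{1}{9} \cdot 334282 = \frac{334282}{9} \approx 37142.0$)
$\frac{109063}{83785} + \frac{317972}{p} = \frac{109063}{83785} + \frac{317972}{\frac{334282}{9}} = 109063 \cdot \frac{1}{83785} + 317972 \cdot \frac{9}{334282} = \frac{109063}{83785} + \frac{1430874}{167141} = \frac{10624205921}{1077223745}$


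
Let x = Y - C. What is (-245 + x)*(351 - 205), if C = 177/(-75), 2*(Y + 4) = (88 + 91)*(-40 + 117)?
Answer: 24253739/25 ≈ 9.7015e+5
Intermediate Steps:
Y = 13775/2 (Y = -4 + ((88 + 91)*(-40 + 117))/2 = -4 + (179*77)/2 = -4 + (½)*13783 = -4 + 13783/2 = 13775/2 ≈ 6887.5)
C = -59/25 (C = 177*(-1/75) = -59/25 ≈ -2.3600)
x = 344493/50 (x = 13775/2 - 1*(-59/25) = 13775/2 + 59/25 = 344493/50 ≈ 6889.9)
(-245 + x)*(351 - 205) = (-245 + 344493/50)*(351 - 205) = (332243/50)*146 = 24253739/25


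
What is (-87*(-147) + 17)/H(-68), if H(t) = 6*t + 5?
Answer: -12806/403 ≈ -31.777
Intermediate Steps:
H(t) = 5 + 6*t
(-87*(-147) + 17)/H(-68) = (-87*(-147) + 17)/(5 + 6*(-68)) = (12789 + 17)/(5 - 408) = 12806/(-403) = 12806*(-1/403) = -12806/403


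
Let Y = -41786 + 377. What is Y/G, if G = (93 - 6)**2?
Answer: -4601/841 ≈ -5.4709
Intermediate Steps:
Y = -41409
G = 7569 (G = 87**2 = 7569)
Y/G = -41409/7569 = -41409*1/7569 = -4601/841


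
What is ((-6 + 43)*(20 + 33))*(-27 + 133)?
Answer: 207866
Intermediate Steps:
((-6 + 43)*(20 + 33))*(-27 + 133) = (37*53)*106 = 1961*106 = 207866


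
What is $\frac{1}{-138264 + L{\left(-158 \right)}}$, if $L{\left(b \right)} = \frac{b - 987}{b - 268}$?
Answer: $- \frac{426}{58899319} \approx -7.2327 \cdot 10^{-6}$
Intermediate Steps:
$L{\left(b \right)} = \frac{-987 + b}{-268 + b}$
$\frac{1}{-138264 + L{\left(-158 \right)}} = \frac{1}{-138264 + \frac{-987 - 158}{-268 - 158}} = \frac{1}{-138264 + \frac{1}{-426} \left(-1145\right)} = \frac{1}{-138264 - - \frac{1145}{426}} = \frac{1}{-138264 + \frac{1145}{426}} = \frac{1}{- \frac{58899319}{426}} = - \frac{426}{58899319}$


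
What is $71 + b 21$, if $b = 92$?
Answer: $2003$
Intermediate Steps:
$71 + b 21 = 71 + 92 \cdot 21 = 71 + 1932 = 2003$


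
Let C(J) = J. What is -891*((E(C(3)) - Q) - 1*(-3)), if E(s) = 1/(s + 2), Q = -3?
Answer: -27621/5 ≈ -5524.2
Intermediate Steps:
E(s) = 1/(2 + s)
-891*((E(C(3)) - Q) - 1*(-3)) = -891*((1/(2 + 3) - 1*(-3)) - 1*(-3)) = -891*((1/5 + 3) + 3) = -891*((⅕ + 3) + 3) = -891*(16/5 + 3) = -891*31/5 = -27621/5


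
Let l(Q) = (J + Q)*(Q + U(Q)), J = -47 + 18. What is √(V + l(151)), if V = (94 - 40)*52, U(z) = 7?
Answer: 2*√5521 ≈ 148.61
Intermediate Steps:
J = -29
l(Q) = (-29 + Q)*(7 + Q) (l(Q) = (-29 + Q)*(Q + 7) = (-29 + Q)*(7 + Q))
V = 2808 (V = 54*52 = 2808)
√(V + l(151)) = √(2808 + (-203 + 151² - 22*151)) = √(2808 + (-203 + 22801 - 3322)) = √(2808 + 19276) = √22084 = 2*√5521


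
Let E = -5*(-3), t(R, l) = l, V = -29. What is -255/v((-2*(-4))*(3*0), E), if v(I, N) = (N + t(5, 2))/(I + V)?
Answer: 435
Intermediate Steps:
E = 15
v(I, N) = (2 + N)/(-29 + I) (v(I, N) = (N + 2)/(I - 29) = (2 + N)/(-29 + I))
-255/v((-2*(-4))*(3*0), E) = -255*(-29 + (-2*(-4))*(3*0))/(2 + 15) = -255/(17/(-29 + 8*0)) = -255/(17/(-29 + 0)) = -255/(17/(-29)) = -255/((-1/29*17)) = -255/(-17/29) = -255*(-29/17) = 435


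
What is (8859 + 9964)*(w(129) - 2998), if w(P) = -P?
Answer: -58859521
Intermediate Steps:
(8859 + 9964)*(w(129) - 2998) = (8859 + 9964)*(-1*129 - 2998) = 18823*(-129 - 2998) = 18823*(-3127) = -58859521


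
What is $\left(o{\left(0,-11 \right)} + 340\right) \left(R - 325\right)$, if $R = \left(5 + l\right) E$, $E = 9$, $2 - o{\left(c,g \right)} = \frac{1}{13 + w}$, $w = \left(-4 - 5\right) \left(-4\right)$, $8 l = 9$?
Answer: $- \frac{36178363}{392} \approx -92292.0$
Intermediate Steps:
$l = \frac{9}{8}$ ($l = \frac{1}{8} \cdot 9 = \frac{9}{8} \approx 1.125$)
$w = 36$ ($w = \left(-9\right) \left(-4\right) = 36$)
$o{\left(c,g \right)} = \frac{97}{49}$ ($o{\left(c,g \right)} = 2 - \frac{1}{13 + 36} = 2 - \frac{1}{49} = \frac{97}{49}$)
$R = \frac{441}{8}$ ($R = \left(5 + \frac{9}{8}\right) 9 = \frac{49}{8} \cdot 9 = \frac{441}{8} \approx 55.125$)
$\left(o{\left(0,-11 \right)} + 340\right) \left(R - 325\right) = \left(\frac{97}{49} + 340\right) \left(\frac{441}{8} - 325\right) = \frac{16757}{49} \left(- \frac{2159}{8}\right) = - \frac{36178363}{392}$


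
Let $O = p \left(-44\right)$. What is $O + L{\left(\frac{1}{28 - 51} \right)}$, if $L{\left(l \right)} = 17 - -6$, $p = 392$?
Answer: $-17225$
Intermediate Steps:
$L{\left(l \right)} = 23$ ($L{\left(l \right)} = 17 + 6 = 23$)
$O = -17248$ ($O = 392 \left(-44\right) = -17248$)
$O + L{\left(\frac{1}{28 - 51} \right)} = -17248 + 23 = -17225$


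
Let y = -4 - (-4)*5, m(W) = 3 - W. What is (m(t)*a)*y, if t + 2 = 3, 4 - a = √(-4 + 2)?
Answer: 128 - 32*I*√2 ≈ 128.0 - 45.255*I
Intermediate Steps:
a = 4 - I*√2 (a = 4 - √(-4 + 2) = 4 - √(-2) = 4 - I*√2 ≈ 4.0 - 1.4142*I)
t = 1 (t = -2 + 3 = 1)
y = 16 (y = -4 - 1*(-20) = -4 + 20 = 16)
(m(t)*a)*y = ((3 - 1*1)*(4 - I*√2))*16 = ((3 - 1)*(4 - I*√2))*16 = (2*(4 - I*√2))*16 = (8 - 2*I*√2)*16 = 128 - 32*I*√2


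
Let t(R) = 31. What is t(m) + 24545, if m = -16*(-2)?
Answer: 24576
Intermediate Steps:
m = 32
t(m) + 24545 = 31 + 24545 = 24576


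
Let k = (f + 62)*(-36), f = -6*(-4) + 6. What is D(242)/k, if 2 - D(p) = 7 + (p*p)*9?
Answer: 527081/3312 ≈ 159.14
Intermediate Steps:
f = 30 (f = 24 + 6 = 30)
D(p) = -5 - 9*p**2 (D(p) = 2 - (7 + (p*p)*9) = 2 - (7 + p**2*9) = 2 - (7 + 9*p**2) = 2 + (-7 - 9*p**2) = -5 - 9*p**2)
k = -3312 (k = (30 + 62)*(-36) = 92*(-36) = -3312)
D(242)/k = (-5 - 9*242**2)/(-3312) = (-5 - 9*58564)*(-1/3312) = (-5 - 527076)*(-1/3312) = -527081*(-1/3312) = 527081/3312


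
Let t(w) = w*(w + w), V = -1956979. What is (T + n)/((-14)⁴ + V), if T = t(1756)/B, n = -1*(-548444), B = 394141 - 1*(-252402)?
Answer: -354598796164/1240433477709 ≈ -0.28587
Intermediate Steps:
t(w) = 2*w² (t(w) = w*(2*w) = 2*w²)
B = 646543 (B = 394141 + 252402 = 646543)
n = 548444
T = 6167072/646543 (T = (2*1756²)/646543 = (2*3083536)*(1/646543) = 6167072*(1/646543) = 6167072/646543 ≈ 9.5385)
(T + n)/((-14)⁴ + V) = (6167072/646543 + 548444)/((-14)⁴ - 1956979) = 354598796164/(646543*(38416 - 1956979)) = (354598796164/646543)/(-1918563) = (354598796164/646543)*(-1/1918563) = -354598796164/1240433477709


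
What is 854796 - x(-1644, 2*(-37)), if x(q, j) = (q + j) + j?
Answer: 856588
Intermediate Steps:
x(q, j) = q + 2*j (x(q, j) = (j + q) + j = q + 2*j)
854796 - x(-1644, 2*(-37)) = 854796 - (-1644 + 2*(2*(-37))) = 854796 - (-1644 + 2*(-74)) = 854796 - (-1644 - 148) = 854796 - 1*(-1792) = 854796 + 1792 = 856588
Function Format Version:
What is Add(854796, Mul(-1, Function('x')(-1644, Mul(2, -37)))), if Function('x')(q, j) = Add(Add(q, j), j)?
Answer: 856588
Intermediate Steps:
Function('x')(q, j) = Add(q, Mul(2, j)) (Function('x')(q, j) = Add(Add(j, q), j) = Add(q, Mul(2, j)))
Add(854796, Mul(-1, Function('x')(-1644, Mul(2, -37)))) = Add(854796, Mul(-1, Add(-1644, Mul(2, Mul(2, -37))))) = Add(854796, Mul(-1, Add(-1644, Mul(2, -74)))) = Add(854796, Mul(-1, Add(-1644, -148))) = Add(854796, Mul(-1, -1792)) = Add(854796, 1792) = 856588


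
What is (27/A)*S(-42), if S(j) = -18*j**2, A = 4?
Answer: -214326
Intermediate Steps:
(27/A)*S(-42) = (27/4)*(-18*(-42)**2) = (27*(1/4))*(-18*1764) = (27/4)*(-31752) = -214326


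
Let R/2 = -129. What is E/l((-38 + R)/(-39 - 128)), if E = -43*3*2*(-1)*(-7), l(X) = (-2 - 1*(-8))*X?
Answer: -50267/296 ≈ -169.82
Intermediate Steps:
R = -258 (R = 2*(-129) = -258)
l(X) = 6*X (l(X) = (-2 + 8)*X = 6*X)
E = -1806 (E = -258*(-1)*(-7) = -43*(-6)*(-7) = 258*(-7) = -1806)
E/l((-38 + R)/(-39 - 128)) = -1806*(-39 - 128)/(6*(-38 - 258)) = -1806/(6*(-296/(-167))) = -1806/(6*(-296*(-1/167))) = -1806/(6*(296/167)) = -1806/1776/167 = -1806*167/1776 = -50267/296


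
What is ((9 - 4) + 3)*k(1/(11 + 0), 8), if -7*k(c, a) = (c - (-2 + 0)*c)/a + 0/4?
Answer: -3/77 ≈ -0.038961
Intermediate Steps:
k(c, a) = -3*c/(7*a) (k(c, a) = -((c - (-2 + 0)*c)/a + 0/4)/7 = -((c - (-2)*c)/a + 0*(¼))/7 = -((c + 2*c)/a + 0)/7 = -((3*c)/a + 0)/7 = -(3*c/a + 0)/7 = -3*c/(7*a))
((9 - 4) + 3)*k(1/(11 + 0), 8) = ((9 - 4) + 3)*(-3/7/((11 + 0)*8)) = (5 + 3)*(-3/7*⅛/11) = 8*(-3/7*1/11*⅛) = 8*(-3/616) = -3/77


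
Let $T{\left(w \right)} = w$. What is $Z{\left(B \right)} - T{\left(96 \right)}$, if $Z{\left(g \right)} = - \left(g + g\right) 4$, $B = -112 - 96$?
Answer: $1568$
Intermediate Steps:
$B = -208$ ($B = -112 - 96 = -208$)
$Z{\left(g \right)} = - 8 g$ ($Z{\left(g \right)} = - 2 g 4 = - 8 g$)
$Z{\left(B \right)} - T{\left(96 \right)} = \left(-8\right) \left(-208\right) - 96 = 1664 - 96 = 1568$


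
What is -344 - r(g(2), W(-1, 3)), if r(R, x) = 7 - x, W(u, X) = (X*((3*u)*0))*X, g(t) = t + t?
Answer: -351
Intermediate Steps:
g(t) = 2*t
W(u, X) = 0 (W(u, X) = (X*0)*X = 0*X = 0)
-344 - r(g(2), W(-1, 3)) = -344 - (7 - 1*0) = -344 - (7 + 0) = -344 - 1*7 = -344 - 7 = -351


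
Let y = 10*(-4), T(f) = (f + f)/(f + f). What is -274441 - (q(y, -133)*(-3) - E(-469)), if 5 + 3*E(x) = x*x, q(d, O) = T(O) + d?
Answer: -603718/3 ≈ -2.0124e+5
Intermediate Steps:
T(f) = 1 (T(f) = (2*f)/((2*f)) = (2*f)*(1/(2*f)) = 1)
y = -40
q(d, O) = 1 + d
E(x) = -5/3 + x²/3 (E(x) = -5/3 + (x*x)/3 = -5/3 + x²/3)
-274441 - (q(y, -133)*(-3) - E(-469)) = -274441 - ((1 - 40)*(-3) - (-5/3 + (⅓)*(-469)²)) = -274441 - (-39*(-3) - (-5/3 + (⅓)*219961)) = -274441 - (117 - (-5/3 + 219961/3)) = -274441 - (117 - 1*219956/3) = -274441 - (117 - 219956/3) = -274441 - 1*(-219605/3) = -274441 + 219605/3 = -603718/3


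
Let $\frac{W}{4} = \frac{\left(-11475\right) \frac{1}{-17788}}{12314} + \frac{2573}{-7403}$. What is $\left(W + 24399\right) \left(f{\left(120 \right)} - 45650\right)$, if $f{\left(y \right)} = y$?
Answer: $- \frac{225158821476516394475}{202695465137} \approx -1.1108 \cdot 10^{9}$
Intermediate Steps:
$W = - \frac{563508655111}{405390930274}$ ($W = 4 \left(\frac{\left(-11475\right) \frac{1}{-17788}}{12314} + \frac{2573}{-7403}\right) = 4 \left(\left(-11475\right) \left(- \frac{1}{17788}\right) \frac{1}{12314} + 2573 \left(- \frac{1}{7403}\right)\right) = 4 \left(\frac{11475}{17788} \cdot \frac{1}{12314} - \frac{2573}{7403}\right) = 4 \left(\frac{11475}{219041432} - \frac{2573}{7403}\right) = 4 \left(- \frac{563508655111}{1621563721096}\right) = - \frac{563508655111}{405390930274} \approx -1.39$)
$\left(W + 24399\right) \left(f{\left(120 \right)} - 45650\right) = \left(- \frac{563508655111}{405390930274} + 24399\right) \left(120 - 45650\right) = \frac{9890569799100215}{405390930274} \left(-45530\right) = - \frac{225158821476516394475}{202695465137}$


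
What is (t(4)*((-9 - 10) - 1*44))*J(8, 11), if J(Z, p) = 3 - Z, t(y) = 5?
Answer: 1575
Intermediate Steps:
(t(4)*((-9 - 10) - 1*44))*J(8, 11) = (5*((-9 - 10) - 1*44))*(3 - 1*8) = (5*(-19 - 44))*(3 - 8) = (5*(-63))*(-5) = -315*(-5) = 1575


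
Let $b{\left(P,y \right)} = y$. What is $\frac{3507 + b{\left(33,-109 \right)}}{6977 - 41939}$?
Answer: $- \frac{1699}{17481} \approx -0.097191$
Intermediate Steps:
$\frac{3507 + b{\left(33,-109 \right)}}{6977 - 41939} = \frac{3507 - 109}{6977 - 41939} = \frac{3398}{-34962} = 3398 \left(- \frac{1}{34962}\right) = - \frac{1699}{17481}$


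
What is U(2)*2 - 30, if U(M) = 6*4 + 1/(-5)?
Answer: 88/5 ≈ 17.600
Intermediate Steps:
U(M) = 119/5 (U(M) = 24 - ⅕ = 119/5)
U(2)*2 - 30 = (119/5)*2 - 30 = 238/5 - 30 = 88/5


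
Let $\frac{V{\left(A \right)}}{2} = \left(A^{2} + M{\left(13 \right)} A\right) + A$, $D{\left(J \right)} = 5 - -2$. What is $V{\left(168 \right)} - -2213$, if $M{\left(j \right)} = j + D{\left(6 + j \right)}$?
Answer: $65717$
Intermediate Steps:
$D{\left(J \right)} = 7$ ($D{\left(J \right)} = 5 + 2 = 7$)
$M{\left(j \right)} = 7 + j$ ($M{\left(j \right)} = j + 7 = 7 + j$)
$V{\left(A \right)} = 2 A^{2} + 42 A$ ($V{\left(A \right)} = 2 \left(\left(A^{2} + \left(7 + 13\right) A\right) + A\right) = 2 \left(\left(A^{2} + 20 A\right) + A\right) = 2 \left(A^{2} + 21 A\right) = 2 A^{2} + 42 A$)
$V{\left(168 \right)} - -2213 = 2 \cdot 168 \left(21 + 168\right) - -2213 = 2 \cdot 168 \cdot 189 + 2213 = 63504 + 2213 = 65717$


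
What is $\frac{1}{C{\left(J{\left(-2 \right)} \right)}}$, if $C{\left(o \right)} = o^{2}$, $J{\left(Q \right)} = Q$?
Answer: $\frac{1}{4} \approx 0.25$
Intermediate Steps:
$\frac{1}{C{\left(J{\left(-2 \right)} \right)}} = \frac{1}{\left(-2\right)^{2}} = \frac{1}{4}$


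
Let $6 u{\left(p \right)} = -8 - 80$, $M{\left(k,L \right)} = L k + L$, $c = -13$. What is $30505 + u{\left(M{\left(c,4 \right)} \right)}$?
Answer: $\frac{91471}{3} \approx 30490.0$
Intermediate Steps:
$M{\left(k,L \right)} = L + L k$
$u{\left(p \right)} = - \frac{44}{3}$ ($u{\left(p \right)} = \frac{-8 - 80}{6} = \frac{1}{6} \left(-88\right) = - \frac{44}{3}$)
$30505 + u{\left(M{\left(c,4 \right)} \right)} = 30505 - \frac{44}{3} = \frac{91471}{3}$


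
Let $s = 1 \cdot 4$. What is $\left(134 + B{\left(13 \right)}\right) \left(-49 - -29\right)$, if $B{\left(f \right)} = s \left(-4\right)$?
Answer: $-2360$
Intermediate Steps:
$s = 4$
$B{\left(f \right)} = -16$ ($B{\left(f \right)} = 4 \left(-4\right) = -16$)
$\left(134 + B{\left(13 \right)}\right) \left(-49 - -29\right) = \left(134 - 16\right) \left(-49 - -29\right) = 118 \left(-49 + 29\right) = 118 \left(-20\right) = -2360$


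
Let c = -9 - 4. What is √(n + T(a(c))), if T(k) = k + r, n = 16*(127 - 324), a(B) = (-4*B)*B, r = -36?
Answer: 2*I*√966 ≈ 62.161*I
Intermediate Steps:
c = -13
a(B) = -4*B²
n = -3152 (n = 16*(-197) = -3152)
T(k) = -36 + k (T(k) = k - 36 = -36 + k)
√(n + T(a(c))) = √(-3152 + (-36 - 4*(-13)²)) = √(-3152 + (-36 - 4*169)) = √(-3152 + (-36 - 676)) = √(-3152 - 712) = √(-3864) = 2*I*√966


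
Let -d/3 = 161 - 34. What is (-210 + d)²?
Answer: 349281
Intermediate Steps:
d = -381 (d = -3*(161 - 34) = -3*127 = -381)
(-210 + d)² = (-210 - 381)² = (-591)² = 349281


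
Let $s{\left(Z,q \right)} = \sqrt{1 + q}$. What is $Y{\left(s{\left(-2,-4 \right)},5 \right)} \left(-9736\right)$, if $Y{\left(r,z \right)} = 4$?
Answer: $-38944$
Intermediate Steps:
$Y{\left(s{\left(-2,-4 \right)},5 \right)} \left(-9736\right) = 4 \left(-9736\right) = -38944$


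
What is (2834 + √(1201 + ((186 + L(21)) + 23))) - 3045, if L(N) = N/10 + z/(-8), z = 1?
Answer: -211 + √564790/20 ≈ -173.42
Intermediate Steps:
L(N) = -⅛ + N/10 (L(N) = N/10 + 1/(-8) = N*(⅒) + 1*(-⅛) = N/10 - ⅛ = -⅛ + N/10)
(2834 + √(1201 + ((186 + L(21)) + 23))) - 3045 = (2834 + √(1201 + ((186 + (-⅛ + (⅒)*21)) + 23))) - 3045 = (2834 + √(1201 + ((186 + (-⅛ + 21/10)) + 23))) - 3045 = (2834 + √(1201 + ((186 + 79/40) + 23))) - 3045 = (2834 + √(1201 + (7519/40 + 23))) - 3045 = (2834 + √(1201 + 8439/40)) - 3045 = (2834 + √(56479/40)) - 3045 = (2834 + √564790/20) - 3045 = -211 + √564790/20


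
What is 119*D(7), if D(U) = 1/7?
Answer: 17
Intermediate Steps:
D(U) = 1/7
119*D(7) = 119*(1/7) = 17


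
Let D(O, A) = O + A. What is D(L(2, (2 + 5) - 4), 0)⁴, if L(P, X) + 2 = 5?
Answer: 81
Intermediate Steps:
L(P, X) = 3 (L(P, X) = -2 + 5 = 3)
D(O, A) = A + O
D(L(2, (2 + 5) - 4), 0)⁴ = (0 + 3)⁴ = 3⁴ = 81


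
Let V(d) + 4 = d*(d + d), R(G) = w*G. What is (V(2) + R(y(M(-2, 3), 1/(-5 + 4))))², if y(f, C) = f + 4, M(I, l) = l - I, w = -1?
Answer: 25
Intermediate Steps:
y(f, C) = 4 + f
R(G) = -G
V(d) = -4 + 2*d² (V(d) = -4 + d*(d + d) = -4 + d*(2*d) = -4 + 2*d²)
(V(2) + R(y(M(-2, 3), 1/(-5 + 4))))² = ((-4 + 2*2²) - (4 + (3 - 1*(-2))))² = ((-4 + 2*4) - (4 + (3 + 2)))² = ((-4 + 8) - (4 + 5))² = (4 - 1*9)² = (4 - 9)² = (-5)² = 25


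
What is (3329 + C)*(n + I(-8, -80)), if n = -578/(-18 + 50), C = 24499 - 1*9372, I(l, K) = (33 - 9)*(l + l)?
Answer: -14840931/2 ≈ -7.4205e+6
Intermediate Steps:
I(l, K) = 48*l (I(l, K) = 24*(2*l) = 48*l)
C = 15127 (C = 24499 - 9372 = 15127)
n = -289/16 (n = -578/32 = -578*1/32 = -289/16 ≈ -18.063)
(3329 + C)*(n + I(-8, -80)) = (3329 + 15127)*(-289/16 + 48*(-8)) = 18456*(-289/16 - 384) = 18456*(-6433/16) = -14840931/2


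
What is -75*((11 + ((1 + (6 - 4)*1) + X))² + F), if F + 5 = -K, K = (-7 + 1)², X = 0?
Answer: -11625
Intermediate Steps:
K = 36 (K = (-6)² = 36)
F = -41 (F = -5 - 1*36 = -5 - 36 = -41)
-75*((11 + ((1 + (6 - 4)*1) + X))² + F) = -75*((11 + ((1 + (6 - 4)*1) + 0))² - 41) = -75*((11 + ((1 + 2*1) + 0))² - 41) = -75*((11 + ((1 + 2) + 0))² - 41) = -75*((11 + (3 + 0))² - 41) = -75*((11 + 3)² - 41) = -75*(14² - 41) = -75*(196 - 41) = -75*155 = -11625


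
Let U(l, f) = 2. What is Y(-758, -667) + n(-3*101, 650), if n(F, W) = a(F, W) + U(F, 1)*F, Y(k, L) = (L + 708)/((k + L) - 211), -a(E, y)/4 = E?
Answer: 991375/1636 ≈ 605.97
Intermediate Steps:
a(E, y) = -4*E
Y(k, L) = (708 + L)/(-211 + L + k) (Y(k, L) = (708 + L)/((L + k) - 211) = (708 + L)/(-211 + L + k))
n(F, W) = -2*F (n(F, W) = -4*F + 2*F = -2*F)
Y(-758, -667) + n(-3*101, 650) = (708 - 667)/(-211 - 667 - 758) - (-6)*101 = 41/(-1636) - 2*(-303) = -1/1636*41 + 606 = -41/1636 + 606 = 991375/1636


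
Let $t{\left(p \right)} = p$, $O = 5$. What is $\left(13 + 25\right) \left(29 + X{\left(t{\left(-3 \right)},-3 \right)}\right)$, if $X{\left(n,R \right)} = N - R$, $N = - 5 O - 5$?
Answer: $76$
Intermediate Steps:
$N = -30$ ($N = \left(-5\right) 5 - 5 = -25 - 5 = -30$)
$X{\left(n,R \right)} = -30 - R$
$\left(13 + 25\right) \left(29 + X{\left(t{\left(-3 \right)},-3 \right)}\right) = \left(13 + 25\right) \left(29 - 27\right) = 38 \left(29 + \left(-30 + 3\right)\right) = 38 \left(29 - 27\right) = 38 \cdot 2 = 76$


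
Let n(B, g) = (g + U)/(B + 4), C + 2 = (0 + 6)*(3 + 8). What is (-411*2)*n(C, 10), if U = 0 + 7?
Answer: -411/2 ≈ -205.50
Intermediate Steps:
C = 64 (C = -2 + (0 + 6)*(3 + 8) = -2 + 6*11 = -2 + 66 = 64)
U = 7
n(B, g) = (7 + g)/(4 + B) (n(B, g) = (g + 7)/(B + 4) = (7 + g)/(4 + B))
(-411*2)*n(C, 10) = (-411*2)*((7 + 10)/(4 + 64)) = -822*17/68 = -411*17/34 = -822*1/4 = -411/2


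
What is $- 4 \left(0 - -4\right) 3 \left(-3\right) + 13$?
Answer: $157$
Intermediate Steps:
$- 4 \left(0 - -4\right) 3 \left(-3\right) + 13 = - 4 \left(0 + 4\right) 3 \left(-3\right) + 13 = - 4 \cdot 4 \cdot 3 \left(-3\right) + 13 = - 4 \cdot 12 \left(-3\right) + 13 = \left(-4\right) \left(-36\right) + 13 = 144 + 13 = 157$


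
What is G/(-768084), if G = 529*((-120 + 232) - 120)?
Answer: 1058/192021 ≈ 0.0055098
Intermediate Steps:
G = -4232 (G = 529*(112 - 120) = 529*(-8) = -4232)
G/(-768084) = -4232/(-768084) = -4232*(-1/768084) = 1058/192021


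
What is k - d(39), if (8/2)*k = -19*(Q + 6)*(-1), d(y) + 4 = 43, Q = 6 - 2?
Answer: 17/2 ≈ 8.5000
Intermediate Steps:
Q = 4
d(y) = 39 (d(y) = -4 + 43 = 39)
k = 95/2 (k = (-19*(4 + 6)*(-1))/4 = (-190*(-1))/4 = (-19*(-10))/4 = (¼)*190 = 95/2 ≈ 47.500)
k - d(39) = 95/2 - 1*39 = 95/2 - 39 = 17/2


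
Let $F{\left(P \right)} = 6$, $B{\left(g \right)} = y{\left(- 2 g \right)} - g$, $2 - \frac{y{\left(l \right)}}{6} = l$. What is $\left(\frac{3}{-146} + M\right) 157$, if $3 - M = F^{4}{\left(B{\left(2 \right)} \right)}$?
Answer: $- \frac{29638617}{146} \approx -2.03 \cdot 10^{5}$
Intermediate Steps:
$y{\left(l \right)} = 12 - 6 l$
$B{\left(g \right)} = 12 + 11 g$ ($B{\left(g \right)} = \left(12 - 6 \left(- 2 g\right)\right) - g = \left(12 + 12 g\right) - g = 12 + 11 g$)
$M = -1293$ ($M = 3 - 6^{4} = 3 - 1296 = -1293$)
$\left(\frac{3}{-146} + M\right) 157 = \left(\frac{3}{-146} - 1293\right) 157 = \left(3 \left(- \frac{1}{146}\right) - 1293\right) 157 = \left(- \frac{3}{146} - 1293\right) 157 = \left(- \frac{188781}{146}\right) 157 = - \frac{29638617}{146}$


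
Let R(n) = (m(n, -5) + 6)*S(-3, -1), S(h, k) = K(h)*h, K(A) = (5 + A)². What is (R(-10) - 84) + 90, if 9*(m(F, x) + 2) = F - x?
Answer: -106/3 ≈ -35.333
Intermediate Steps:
m(F, x) = -2 - x/9 + F/9 (m(F, x) = -2 + (F - x)/9 = -2 + (-x/9 + F/9) = -2 - x/9 + F/9)
S(h, k) = h*(5 + h)² (S(h, k) = (5 + h)²*h = h*(5 + h)²)
R(n) = -164/3 - 4*n/3 (R(n) = ((-2 - ⅑*(-5) + n/9) + 6)*(-3*(5 - 3)²) = ((-2 + 5/9 + n/9) + 6)*(-3*2²) = ((-13/9 + n/9) + 6)*(-3*4) = (41/9 + n/9)*(-12) = -164/3 - 4*n/3)
(R(-10) - 84) + 90 = ((-164/3 - 4/3*(-10)) - 84) + 90 = ((-164/3 + 40/3) - 84) + 90 = (-124/3 - 84) + 90 = -376/3 + 90 = -106/3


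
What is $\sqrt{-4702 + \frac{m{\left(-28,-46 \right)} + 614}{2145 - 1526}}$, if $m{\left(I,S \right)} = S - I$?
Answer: $\frac{i \sqrt{1801254098}}{619} \approx 68.564 i$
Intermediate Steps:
$\sqrt{-4702 + \frac{m{\left(-28,-46 \right)} + 614}{2145 - 1526}} = \sqrt{-4702 + \frac{\left(-46 - -28\right) + 614}{2145 - 1526}} = \sqrt{-4702 + \frac{\left(-46 + 28\right) + 614}{619}} = \sqrt{-4702 + \left(-18 + 614\right) \frac{1}{619}} = \sqrt{-4702 + 596 \cdot \frac{1}{619}} = \sqrt{-4702 + \frac{596}{619}} = \sqrt{- \frac{2909942}{619}} = \frac{i \sqrt{1801254098}}{619}$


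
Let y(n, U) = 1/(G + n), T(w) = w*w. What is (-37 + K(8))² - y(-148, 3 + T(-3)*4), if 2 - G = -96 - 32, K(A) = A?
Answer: 15139/18 ≈ 841.06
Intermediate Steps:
T(w) = w²
G = 130 (G = 2 - (-96 - 32) = 2 - 1*(-128) = 2 + 128 = 130)
y(n, U) = 1/(130 + n)
(-37 + K(8))² - y(-148, 3 + T(-3)*4) = (-37 + 8)² - 1/(130 - 148) = (-29)² - 1/(-18) = 841 - 1*(-1/18) = 841 + 1/18 = 15139/18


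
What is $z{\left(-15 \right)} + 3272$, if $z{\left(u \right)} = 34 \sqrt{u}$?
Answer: $3272 + 34 i \sqrt{15} \approx 3272.0 + 131.68 i$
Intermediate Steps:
$z{\left(-15 \right)} + 3272 = 34 \sqrt{-15} + 3272 = 34 i \sqrt{15} + 3272 = 3272 + 34 i \sqrt{15}$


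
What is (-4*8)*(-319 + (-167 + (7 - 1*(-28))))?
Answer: 14432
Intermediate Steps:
(-4*8)*(-319 + (-167 + (7 - 1*(-28)))) = -32*(-319 + (-167 + (7 + 28))) = -32*(-319 + (-167 + 35)) = -32*(-319 - 132) = -32*(-451) = 14432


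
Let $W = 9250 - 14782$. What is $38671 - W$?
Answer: $44203$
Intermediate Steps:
$W = -5532$
$38671 - W = 38671 - -5532 = 38671 + 5532 = 44203$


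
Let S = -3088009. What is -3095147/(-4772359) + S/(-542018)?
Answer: 16414712929877/2586704480462 ≈ 6.3458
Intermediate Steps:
-3095147/(-4772359) + S/(-542018) = -3095147/(-4772359) - 3088009/(-542018) = -3095147*(-1/4772359) - 3088009*(-1/542018) = 3095147/4772359 + 3088009/542018 = 16414712929877/2586704480462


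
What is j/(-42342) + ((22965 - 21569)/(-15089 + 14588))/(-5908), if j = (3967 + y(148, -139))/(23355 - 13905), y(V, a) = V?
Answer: 1300962169/2819889552060 ≈ 0.00046135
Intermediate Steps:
j = 823/1890 (j = (3967 + 148)/(23355 - 13905) = 4115/9450 = 4115*(1/9450) = 823/1890 ≈ 0.43545)
j/(-42342) + ((22965 - 21569)/(-15089 + 14588))/(-5908) = (823/1890)/(-42342) + ((22965 - 21569)/(-15089 + 14588))/(-5908) = (823/1890)*(-1/42342) + (1396/(-501))*(-1/5908) = -823/80026380 + (1396*(-1/501))*(-1/5908) = -823/80026380 - 1396/501*(-1/5908) = -823/80026380 + 349/739977 = 1300962169/2819889552060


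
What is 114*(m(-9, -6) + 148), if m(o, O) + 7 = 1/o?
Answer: 48184/3 ≈ 16061.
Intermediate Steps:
m(o, O) = -7 + 1/o
114*(m(-9, -6) + 148) = 114*((-7 + 1/(-9)) + 148) = 114*((-7 - ⅑) + 148) = 114*(-64/9 + 148) = 114*(1268/9) = 48184/3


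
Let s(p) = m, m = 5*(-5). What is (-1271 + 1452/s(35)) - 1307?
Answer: -65902/25 ≈ -2636.1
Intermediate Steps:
m = -25
s(p) = -25
(-1271 + 1452/s(35)) - 1307 = (-1271 + 1452/(-25)) - 1307 = (-1271 + 1452*(-1/25)) - 1307 = (-1271 - 1452/25) - 1307 = -33227/25 - 1307 = -65902/25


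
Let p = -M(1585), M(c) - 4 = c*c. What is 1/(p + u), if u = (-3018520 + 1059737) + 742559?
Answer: -1/3728453 ≈ -2.6821e-7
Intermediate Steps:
M(c) = 4 + c² (M(c) = 4 + c*c = 4 + c²)
p = -2512229 (p = -(4 + 1585²) = -(4 + 2512225) = -1*2512229 = -2512229)
u = -1216224 (u = -1958783 + 742559 = -1216224)
1/(p + u) = 1/(-2512229 - 1216224) = 1/(-3728453) = -1/3728453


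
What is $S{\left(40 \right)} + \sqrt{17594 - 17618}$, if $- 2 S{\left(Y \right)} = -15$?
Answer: $\frac{15}{2} + 2 i \sqrt{6} \approx 7.5 + 4.899 i$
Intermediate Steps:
$S{\left(Y \right)} = \frac{15}{2}$ ($S{\left(Y \right)} = \left(- \frac{1}{2}\right) \left(-15\right) = \frac{15}{2}$)
$S{\left(40 \right)} + \sqrt{17594 - 17618} = \frac{15}{2} + \sqrt{17594 - 17618} = \frac{15}{2} + \sqrt{-24} = \frac{15}{2} + 2 i \sqrt{6}$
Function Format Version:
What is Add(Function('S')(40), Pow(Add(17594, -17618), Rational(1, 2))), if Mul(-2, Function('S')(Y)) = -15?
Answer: Add(Rational(15, 2), Mul(2, I, Pow(6, Rational(1, 2)))) ≈ Add(7.5000, Mul(4.8990, I))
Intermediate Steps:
Function('S')(Y) = Rational(15, 2) (Function('S')(Y) = Mul(Rational(-1, 2), -15) = Rational(15, 2))
Add(Function('S')(40), Pow(Add(17594, -17618), Rational(1, 2))) = Add(Rational(15, 2), Pow(Add(17594, -17618), Rational(1, 2))) = Add(Rational(15, 2), Pow(-24, Rational(1, 2))) = Add(Rational(15, 2), Mul(2, I, Pow(6, Rational(1, 2))))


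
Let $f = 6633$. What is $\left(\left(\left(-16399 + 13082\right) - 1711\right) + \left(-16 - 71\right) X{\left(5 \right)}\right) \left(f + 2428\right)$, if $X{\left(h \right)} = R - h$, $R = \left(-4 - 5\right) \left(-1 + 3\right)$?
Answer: $-27427647$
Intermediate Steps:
$R = -18$ ($R = \left(-4 - 5\right) 2 = \left(-9\right) 2 = -18$)
$X{\left(h \right)} = -18 - h$
$\left(\left(\left(-16399 + 13082\right) - 1711\right) + \left(-16 - 71\right) X{\left(5 \right)}\right) \left(f + 2428\right) = \left(\left(\left(-16399 + 13082\right) - 1711\right) + \left(-16 - 71\right) \left(-18 - 5\right)\right) \left(6633 + 2428\right) = \left(\left(-3317 - 1711\right) - 87 \left(-18 - 5\right)\right) 9061 = \left(-5028 - -2001\right) 9061 = \left(-5028 + 2001\right) 9061 = \left(-3027\right) 9061 = -27427647$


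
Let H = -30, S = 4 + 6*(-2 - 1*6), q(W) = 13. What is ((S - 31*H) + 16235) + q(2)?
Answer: 17134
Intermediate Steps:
S = -44 (S = 4 + 6*(-2 - 6) = 4 + 6*(-8) = 4 - 48 = -44)
((S - 31*H) + 16235) + q(2) = ((-44 - 31*(-30)) + 16235) + 13 = ((-44 + 930) + 16235) + 13 = (886 + 16235) + 13 = 17121 + 13 = 17134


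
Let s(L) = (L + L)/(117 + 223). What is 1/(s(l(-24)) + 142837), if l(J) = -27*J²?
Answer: 85/12133369 ≈ 7.0055e-6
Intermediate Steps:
s(L) = L/170 (s(L) = (2*L)/340 = (2*L)*(1/340) = L/170)
1/(s(l(-24)) + 142837) = 1/((-27*(-24)²)/170 + 142837) = 1/((-27*576)/170 + 142837) = 1/((1/170)*(-15552) + 142837) = 1/(-7776/85 + 142837) = 1/(12133369/85) = 85/12133369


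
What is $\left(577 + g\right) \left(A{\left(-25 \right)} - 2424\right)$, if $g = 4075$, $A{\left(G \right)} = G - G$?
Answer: $-11276448$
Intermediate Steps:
$A{\left(G \right)} = 0$
$\left(577 + g\right) \left(A{\left(-25 \right)} - 2424\right) = \left(577 + 4075\right) \left(0 - 2424\right) = 4652 \left(-2424\right) = -11276448$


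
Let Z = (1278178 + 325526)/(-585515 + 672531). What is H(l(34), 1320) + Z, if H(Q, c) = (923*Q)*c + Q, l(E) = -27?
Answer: -357806839656/10877 ≈ -3.2896e+7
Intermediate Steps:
H(Q, c) = Q + 923*Q*c (H(Q, c) = 923*Q*c + Q = Q + 923*Q*c)
Z = 200463/10877 (Z = 1603704/87016 = 1603704*(1/87016) = 200463/10877 ≈ 18.430)
H(l(34), 1320) + Z = -27*(1 + 923*1320) + 200463/10877 = -27*(1 + 1218360) + 200463/10877 = -27*1218361 + 200463/10877 = -32895747 + 200463/10877 = -357806839656/10877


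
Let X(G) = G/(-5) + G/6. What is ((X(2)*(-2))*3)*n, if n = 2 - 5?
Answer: -6/5 ≈ -1.2000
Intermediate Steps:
X(G) = -G/30 (X(G) = G*(-⅕) + G*(⅙) = -G/5 + G/6 = -G/30)
n = -3
((X(2)*(-2))*3)*n = ((-1/30*2*(-2))*3)*(-3) = (-1/15*(-2)*3)*(-3) = ((2/15)*3)*(-3) = (⅖)*(-3) = -6/5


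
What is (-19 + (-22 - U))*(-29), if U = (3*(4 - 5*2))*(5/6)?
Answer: 754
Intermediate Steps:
U = -15 (U = (3*(4 - 10))*(5*(1/6)) = (3*(-6))*(5/6) = -18*5/6 = -15)
(-19 + (-22 - U))*(-29) = (-19 + (-22 - 1*(-15)))*(-29) = (-19 + (-22 + 15))*(-29) = (-19 - 7)*(-29) = -26*(-29) = 754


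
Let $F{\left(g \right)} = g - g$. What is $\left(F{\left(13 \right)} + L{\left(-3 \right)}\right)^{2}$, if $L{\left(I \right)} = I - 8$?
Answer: $121$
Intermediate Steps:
$F{\left(g \right)} = 0$
$L{\left(I \right)} = -8 + I$ ($L{\left(I \right)} = I - 8 = -8 + I$)
$\left(F{\left(13 \right)} + L{\left(-3 \right)}\right)^{2} = \left(0 - 11\right)^{2} = \left(-11\right)^{2} = 121$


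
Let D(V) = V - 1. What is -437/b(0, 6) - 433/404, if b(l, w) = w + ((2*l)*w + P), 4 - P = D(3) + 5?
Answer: -177847/1212 ≈ -146.74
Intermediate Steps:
D(V) = -1 + V
P = -3 (P = 4 - ((-1 + 3) + 5) = 4 - (2 + 5) = 4 - 1*7 = 4 - 7 = -3)
b(l, w) = -3 + w + 2*l*w (b(l, w) = w + ((2*l)*w - 3) = w + (2*l*w - 3) = w + (-3 + 2*l*w) = -3 + w + 2*l*w)
-437/b(0, 6) - 433/404 = -437/(-3 + 6 + 2*0*6) - 433/404 = -437/(-3 + 6 + 0) - 433*1/404 = -437/3 - 433/404 = -177847/1212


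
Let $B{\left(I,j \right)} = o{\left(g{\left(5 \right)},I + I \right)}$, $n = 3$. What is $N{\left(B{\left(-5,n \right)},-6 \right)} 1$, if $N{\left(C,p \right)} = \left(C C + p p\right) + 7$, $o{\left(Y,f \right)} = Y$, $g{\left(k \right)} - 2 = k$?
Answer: $92$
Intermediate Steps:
$g{\left(k \right)} = 2 + k$
$B{\left(I,j \right)} = 7$ ($B{\left(I,j \right)} = 2 + 5 = 7$)
$N{\left(C,p \right)} = 7 + C^{2} + p^{2}$ ($N{\left(C,p \right)} = \left(C^{2} + p^{2}\right) + 7 = 7 + C^{2} + p^{2}$)
$N{\left(B{\left(-5,n \right)},-6 \right)} 1 = \left(7 + 7^{2} + \left(-6\right)^{2}\right) 1 = \left(7 + 49 + 36\right) 1 = 92 \cdot 1 = 92$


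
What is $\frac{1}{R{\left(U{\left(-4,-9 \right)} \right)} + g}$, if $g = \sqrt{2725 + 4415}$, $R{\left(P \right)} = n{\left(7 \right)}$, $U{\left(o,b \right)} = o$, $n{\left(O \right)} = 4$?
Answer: $- \frac{1}{1781} + \frac{\sqrt{1785}}{3562} \approx 0.0113$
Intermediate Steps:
$R{\left(P \right)} = 4$
$g = 2 \sqrt{1785}$ ($g = \sqrt{7140} = 2 \sqrt{1785} \approx 84.499$)
$\frac{1}{R{\left(U{\left(-4,-9 \right)} \right)} + g} = \frac{1}{4 + 2 \sqrt{1785}}$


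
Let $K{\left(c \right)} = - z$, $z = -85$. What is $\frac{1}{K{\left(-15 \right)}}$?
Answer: $\frac{1}{85} \approx 0.011765$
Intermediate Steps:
$K{\left(c \right)} = 85$ ($K{\left(c \right)} = \left(-1\right) \left(-85\right) = 85$)
$\frac{1}{K{\left(-15 \right)}} = \frac{1}{85}$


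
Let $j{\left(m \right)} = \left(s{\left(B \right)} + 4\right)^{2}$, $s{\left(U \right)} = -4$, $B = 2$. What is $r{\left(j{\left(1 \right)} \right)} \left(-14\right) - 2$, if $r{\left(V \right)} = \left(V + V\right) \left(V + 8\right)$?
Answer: $-2$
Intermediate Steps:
$j{\left(m \right)} = 0$ ($j{\left(m \right)} = \left(-4 + 4\right)^{2} = 0^{2} = 0$)
$r{\left(V \right)} = 2 V \left(8 + V\right)$
$r{\left(j{\left(1 \right)} \right)} \left(-14\right) - 2 = 2 \cdot 0 \left(8 + 0\right) \left(-14\right) - 2 = 2 \cdot 0 \cdot 8 \left(-14\right) - 2 = 0 \left(-14\right) - 2 = 0 - 2 = -2$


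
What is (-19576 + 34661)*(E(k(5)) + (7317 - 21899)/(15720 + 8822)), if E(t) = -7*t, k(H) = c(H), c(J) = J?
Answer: -941252280/1753 ≈ -5.3694e+5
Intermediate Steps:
k(H) = H
(-19576 + 34661)*(E(k(5)) + (7317 - 21899)/(15720 + 8822)) = (-19576 + 34661)*(-7*5 + (7317 - 21899)/(15720 + 8822)) = 15085*(-35 - 14582/24542) = 15085*(-35 - 14582*1/24542) = 15085*(-35 - 7291/12271) = 15085*(-436776/12271) = -941252280/1753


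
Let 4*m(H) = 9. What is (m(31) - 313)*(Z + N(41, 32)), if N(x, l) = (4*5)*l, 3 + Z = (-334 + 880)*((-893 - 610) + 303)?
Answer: 813621809/4 ≈ 2.0341e+8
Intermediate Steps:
Z = -655203 (Z = -3 + (-334 + 880)*((-893 - 610) + 303) = -3 + 546*(-1503 + 303) = -3 + 546*(-1200) = -3 - 655200 = -655203)
m(H) = 9/4 (m(H) = (¼)*9 = 9/4)
N(x, l) = 20*l
(m(31) - 313)*(Z + N(41, 32)) = (9/4 - 313)*(-655203 + 20*32) = -1243*(-655203 + 640)/4 = -1243/4*(-654563) = 813621809/4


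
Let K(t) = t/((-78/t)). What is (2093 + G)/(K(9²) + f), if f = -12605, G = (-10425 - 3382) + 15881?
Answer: -108342/329917 ≈ -0.32839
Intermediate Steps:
G = 2074 (G = -13807 + 15881 = 2074)
K(t) = -t²/78 (K(t) = t*(-t/78) = -t²/78)
(2093 + G)/(K(9²) + f) = (2093 + 2074)/(-(9²)²/78 - 12605) = 4167/(-1/78*81² - 12605) = 4167/(-1/78*6561 - 12605) = 4167/(-2187/26 - 12605) = 4167/(-329917/26) = 4167*(-26/329917) = -108342/329917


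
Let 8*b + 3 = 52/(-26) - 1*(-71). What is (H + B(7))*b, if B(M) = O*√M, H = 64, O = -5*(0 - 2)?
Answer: 528 + 165*√7/2 ≈ 746.27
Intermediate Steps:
O = 10 (O = -5*(-2) = 10)
B(M) = 10*√M
b = 33/4 (b = -3/8 + (52/(-26) - 1*(-71))/8 = -3/8 + (52*(-1/26) + 71)/8 = -3/8 + (-2 + 71)/8 = -3/8 + (⅛)*69 = -3/8 + 69/8 = 33/4 ≈ 8.2500)
(H + B(7))*b = (64 + 10*√7)*(33/4) = 528 + 165*√7/2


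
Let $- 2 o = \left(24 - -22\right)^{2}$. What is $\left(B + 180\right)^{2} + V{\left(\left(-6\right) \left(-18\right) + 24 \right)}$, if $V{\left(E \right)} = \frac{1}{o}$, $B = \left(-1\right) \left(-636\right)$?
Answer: $\frac{704475647}{1058} \approx 6.6586 \cdot 10^{5}$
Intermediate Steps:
$B = 636$
$o = -1058$ ($o = - \frac{\left(24 - -22\right)^{2}}{2} = - \frac{\left(24 + 22\right)^{2}}{2} = - \frac{46^{2}}{2} = \left(- \frac{1}{2}\right) 2116 = -1058$)
$V{\left(E \right)} = - \frac{1}{1058}$ ($V{\left(E \right)} = \frac{1}{-1058} = - \frac{1}{1058}$)
$\left(B + 180\right)^{2} + V{\left(\left(-6\right) \left(-18\right) + 24 \right)} = \left(636 + 180\right)^{2} - \frac{1}{1058} = 816^{2} - \frac{1}{1058} = 665856 - \frac{1}{1058} = \frac{704475647}{1058}$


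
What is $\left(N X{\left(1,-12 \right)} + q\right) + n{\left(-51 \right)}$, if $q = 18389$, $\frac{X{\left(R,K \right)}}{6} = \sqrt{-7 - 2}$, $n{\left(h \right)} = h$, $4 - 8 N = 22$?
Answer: $18338 - \frac{81 i}{2} \approx 18338.0 - 40.5 i$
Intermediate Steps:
$N = - \frac{9}{4}$ ($N = \frac{1}{2} - \frac{11}{4} = - \frac{9}{4} \approx -2.25$)
$X{\left(R,K \right)} = 18 i$ ($X{\left(R,K \right)} = 6 \sqrt{-7 - 2} = 6 \sqrt{-9} = 6 \cdot 3 i = 18 i$)
$\left(N X{\left(1,-12 \right)} + q\right) + n{\left(-51 \right)} = \left(- \frac{9 \cdot 18 i}{4} + 18389\right) - 51 = \left(- \frac{81 i}{2} + 18389\right) - 51 = \left(18389 - \frac{81 i}{2}\right) - 51 = 18338 - \frac{81 i}{2}$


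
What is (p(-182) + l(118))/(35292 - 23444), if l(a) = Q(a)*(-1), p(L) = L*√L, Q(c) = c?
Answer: -59/5924 - 91*I*√182/5924 ≈ -0.0099595 - 0.20723*I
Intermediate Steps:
p(L) = L^(3/2)
l(a) = -a (l(a) = a*(-1) = -a)
(p(-182) + l(118))/(35292 - 23444) = ((-182)^(3/2) - 1*118)/(35292 - 23444) = (-182*I*√182 - 118)/11848 = (-118 - 182*I*√182)*(1/11848) = -59/5924 - 91*I*√182/5924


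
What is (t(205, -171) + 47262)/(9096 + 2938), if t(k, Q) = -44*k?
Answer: 19121/6017 ≈ 3.1778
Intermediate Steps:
(t(205, -171) + 47262)/(9096 + 2938) = (-44*205 + 47262)/(9096 + 2938) = (-9020 + 47262)/12034 = 38242*(1/12034) = 19121/6017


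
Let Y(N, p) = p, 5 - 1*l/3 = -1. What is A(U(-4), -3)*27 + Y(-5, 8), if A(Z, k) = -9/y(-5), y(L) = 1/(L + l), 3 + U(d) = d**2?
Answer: -3151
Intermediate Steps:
l = 18 (l = 15 - 3*(-1) = 15 + 3 = 18)
U(d) = -3 + d**2
y(L) = 1/(18 + L) (y(L) = 1/(L + 18) = 1/(18 + L))
A(Z, k) = -117 (A(Z, k) = -9/(1/(18 - 5)) = -9/(1/13) = -9/1/13 = -9*13 = -117)
A(U(-4), -3)*27 + Y(-5, 8) = -117*27 + 8 = -3159 + 8 = -3151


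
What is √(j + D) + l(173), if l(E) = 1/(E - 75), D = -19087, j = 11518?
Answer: 1/98 + 87*I ≈ 0.010204 + 87.0*I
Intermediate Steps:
l(E) = 1/(-75 + E)
√(j + D) + l(173) = √(11518 - 19087) + 1/(-75 + 173) = √(-7569) + 1/98 = 87*I + 1/98 = 1/98 + 87*I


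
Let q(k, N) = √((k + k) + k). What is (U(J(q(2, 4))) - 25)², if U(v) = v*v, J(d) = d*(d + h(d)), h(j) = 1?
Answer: 1153 + 408*√6 ≈ 2152.4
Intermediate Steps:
q(k, N) = √3*√k (q(k, N) = √(2*k + k) = √(3*k) = √3*√k)
J(d) = d*(1 + d) (J(d) = d*(d + 1) = d*(1 + d))
U(v) = v²
(U(J(q(2, 4))) - 25)² = (((√3*√2)*(1 + √3*√2))² - 25)² = ((√6*(1 + √6))² - 25)² = (6*(1 + √6)² - 25)² = (-25 + 6*(1 + √6)²)²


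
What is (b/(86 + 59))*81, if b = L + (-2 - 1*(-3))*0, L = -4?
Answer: -324/145 ≈ -2.2345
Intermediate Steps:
b = -4 (b = -4 + (-2 - 1*(-3))*0 = -4 + (-2 + 3)*0 = -4 + 1*0 = -4 + 0 = -4)
(b/(86 + 59))*81 = (-4/(86 + 59))*81 = (-4/145)*81 = ((1/145)*(-4))*81 = -4/145*81 = -324/145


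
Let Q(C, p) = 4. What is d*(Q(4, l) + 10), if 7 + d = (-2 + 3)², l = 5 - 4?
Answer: -84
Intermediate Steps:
l = 1
d = -6 (d = -7 + (-2 + 3)² = -7 + 1² = -7 + 1 = -6)
d*(Q(4, l) + 10) = -6*(4 + 10) = -6*14 = -84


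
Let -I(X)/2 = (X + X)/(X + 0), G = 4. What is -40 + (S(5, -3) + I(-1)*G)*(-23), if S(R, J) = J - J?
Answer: 328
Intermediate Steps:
S(R, J) = 0
I(X) = -4 (I(X) = -2*(X + X)/(X + 0) = -2*2*X/X = -2*2 = -4)
-40 + (S(5, -3) + I(-1)*G)*(-23) = -40 + (0 - 4*4)*(-23) = -40 + (0 - 16)*(-23) = -40 - 16*(-23) = -40 + 368 = 328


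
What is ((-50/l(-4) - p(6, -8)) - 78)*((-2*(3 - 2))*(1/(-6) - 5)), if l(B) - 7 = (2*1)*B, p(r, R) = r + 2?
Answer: -372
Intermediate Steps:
p(r, R) = 2 + r
l(B) = 7 + 2*B (l(B) = 7 + (2*1)*B = 7 + 2*B)
((-50/l(-4) - p(6, -8)) - 78)*((-2*(3 - 2))*(1/(-6) - 5)) = ((-50/(7 + 2*(-4)) - (2 + 6)) - 78)*((-2*(3 - 2))*(1/(-6) - 5)) = ((-50/(7 - 8) - 1*8) - 78)*((-2*1)*(-⅙ - 5)) = ((-50/(-1) - 8) - 78)*(-2*(-31/6)) = ((-50*(-1) - 8) - 78)*(31/3) = ((50 - 8) - 78)*(31/3) = (42 - 78)*(31/3) = -36*31/3 = -372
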